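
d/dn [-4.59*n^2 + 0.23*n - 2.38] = 0.23 - 9.18*n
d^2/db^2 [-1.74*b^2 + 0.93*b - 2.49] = -3.48000000000000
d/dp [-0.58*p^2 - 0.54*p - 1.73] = -1.16*p - 0.54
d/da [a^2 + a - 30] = 2*a + 1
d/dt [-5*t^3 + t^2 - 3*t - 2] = -15*t^2 + 2*t - 3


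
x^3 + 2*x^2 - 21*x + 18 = (x - 3)*(x - 1)*(x + 6)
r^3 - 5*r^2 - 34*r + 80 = (r - 8)*(r - 2)*(r + 5)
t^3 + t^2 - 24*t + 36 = (t - 3)*(t - 2)*(t + 6)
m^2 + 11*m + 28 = (m + 4)*(m + 7)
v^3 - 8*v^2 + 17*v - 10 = (v - 5)*(v - 2)*(v - 1)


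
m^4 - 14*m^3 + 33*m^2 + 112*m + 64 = (m - 8)^2*(m + 1)^2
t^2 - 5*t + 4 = (t - 4)*(t - 1)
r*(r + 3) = r^2 + 3*r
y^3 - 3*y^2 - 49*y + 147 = (y - 7)*(y - 3)*(y + 7)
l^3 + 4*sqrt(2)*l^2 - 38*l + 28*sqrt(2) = (l - 2*sqrt(2))*(l - sqrt(2))*(l + 7*sqrt(2))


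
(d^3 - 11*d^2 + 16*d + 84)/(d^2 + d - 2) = (d^2 - 13*d + 42)/(d - 1)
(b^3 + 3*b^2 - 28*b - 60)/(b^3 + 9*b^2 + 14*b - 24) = (b^2 - 3*b - 10)/(b^2 + 3*b - 4)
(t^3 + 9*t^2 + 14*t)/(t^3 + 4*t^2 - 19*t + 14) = t*(t + 2)/(t^2 - 3*t + 2)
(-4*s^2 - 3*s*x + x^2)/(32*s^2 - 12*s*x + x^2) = (s + x)/(-8*s + x)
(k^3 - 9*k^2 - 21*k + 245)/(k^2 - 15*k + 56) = (k^2 - 2*k - 35)/(k - 8)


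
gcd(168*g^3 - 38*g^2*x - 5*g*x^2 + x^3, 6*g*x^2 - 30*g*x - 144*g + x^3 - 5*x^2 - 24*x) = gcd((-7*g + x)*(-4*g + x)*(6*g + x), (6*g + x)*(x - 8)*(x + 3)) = 6*g + x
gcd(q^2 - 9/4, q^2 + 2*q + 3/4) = q + 3/2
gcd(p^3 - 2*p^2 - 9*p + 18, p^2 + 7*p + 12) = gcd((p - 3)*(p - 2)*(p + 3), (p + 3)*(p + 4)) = p + 3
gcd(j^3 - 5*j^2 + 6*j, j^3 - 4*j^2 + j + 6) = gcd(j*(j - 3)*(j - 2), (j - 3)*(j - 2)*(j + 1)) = j^2 - 5*j + 6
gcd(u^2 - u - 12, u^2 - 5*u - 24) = u + 3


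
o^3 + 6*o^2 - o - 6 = (o - 1)*(o + 1)*(o + 6)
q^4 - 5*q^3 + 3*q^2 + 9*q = q*(q - 3)^2*(q + 1)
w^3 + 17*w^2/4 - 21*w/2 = w*(w - 7/4)*(w + 6)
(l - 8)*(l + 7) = l^2 - l - 56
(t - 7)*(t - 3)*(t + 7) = t^3 - 3*t^2 - 49*t + 147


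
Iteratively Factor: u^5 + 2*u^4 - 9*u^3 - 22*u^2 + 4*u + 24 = (u - 1)*(u^4 + 3*u^3 - 6*u^2 - 28*u - 24) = (u - 1)*(u + 2)*(u^3 + u^2 - 8*u - 12) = (u - 1)*(u + 2)^2*(u^2 - u - 6) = (u - 1)*(u + 2)^3*(u - 3)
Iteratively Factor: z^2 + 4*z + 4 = (z + 2)*(z + 2)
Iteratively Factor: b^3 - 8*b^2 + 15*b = (b - 3)*(b^2 - 5*b) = (b - 5)*(b - 3)*(b)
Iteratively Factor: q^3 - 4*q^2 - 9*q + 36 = (q - 4)*(q^2 - 9) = (q - 4)*(q - 3)*(q + 3)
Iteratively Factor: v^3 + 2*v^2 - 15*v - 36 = (v + 3)*(v^2 - v - 12) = (v - 4)*(v + 3)*(v + 3)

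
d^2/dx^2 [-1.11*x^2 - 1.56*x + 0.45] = -2.22000000000000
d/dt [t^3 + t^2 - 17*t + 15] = 3*t^2 + 2*t - 17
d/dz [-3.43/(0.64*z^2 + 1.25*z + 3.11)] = (4.3904*z + 4.2875)/(0.64*z^2 + 1.25*z + 3.11)^2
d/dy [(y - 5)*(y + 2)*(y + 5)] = 3*y^2 + 4*y - 25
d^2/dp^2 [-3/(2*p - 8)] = -3/(p - 4)^3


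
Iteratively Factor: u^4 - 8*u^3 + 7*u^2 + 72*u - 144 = (u - 4)*(u^3 - 4*u^2 - 9*u + 36) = (u - 4)*(u + 3)*(u^2 - 7*u + 12) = (u - 4)^2*(u + 3)*(u - 3)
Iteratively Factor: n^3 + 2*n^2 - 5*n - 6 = (n + 3)*(n^2 - n - 2) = (n - 2)*(n + 3)*(n + 1)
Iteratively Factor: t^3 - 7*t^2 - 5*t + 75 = (t - 5)*(t^2 - 2*t - 15) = (t - 5)^2*(t + 3)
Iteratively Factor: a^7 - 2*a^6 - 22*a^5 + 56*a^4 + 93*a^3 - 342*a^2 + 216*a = (a - 1)*(a^6 - a^5 - 23*a^4 + 33*a^3 + 126*a^2 - 216*a) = (a - 1)*(a + 3)*(a^5 - 4*a^4 - 11*a^3 + 66*a^2 - 72*a) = (a - 1)*(a + 3)*(a + 4)*(a^4 - 8*a^3 + 21*a^2 - 18*a) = a*(a - 1)*(a + 3)*(a + 4)*(a^3 - 8*a^2 + 21*a - 18) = a*(a - 2)*(a - 1)*(a + 3)*(a + 4)*(a^2 - 6*a + 9) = a*(a - 3)*(a - 2)*(a - 1)*(a + 3)*(a + 4)*(a - 3)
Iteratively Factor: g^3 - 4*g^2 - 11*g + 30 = (g + 3)*(g^2 - 7*g + 10) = (g - 5)*(g + 3)*(g - 2)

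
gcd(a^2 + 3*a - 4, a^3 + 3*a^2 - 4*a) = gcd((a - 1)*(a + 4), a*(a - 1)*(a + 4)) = a^2 + 3*a - 4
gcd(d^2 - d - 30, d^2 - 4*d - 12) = d - 6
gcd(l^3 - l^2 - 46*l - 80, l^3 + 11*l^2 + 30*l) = l + 5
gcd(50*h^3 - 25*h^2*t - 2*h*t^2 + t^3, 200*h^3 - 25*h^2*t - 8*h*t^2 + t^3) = -25*h^2 + t^2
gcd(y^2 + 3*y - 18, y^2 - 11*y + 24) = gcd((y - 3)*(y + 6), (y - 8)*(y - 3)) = y - 3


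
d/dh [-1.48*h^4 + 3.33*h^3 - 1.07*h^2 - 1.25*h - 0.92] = -5.92*h^3 + 9.99*h^2 - 2.14*h - 1.25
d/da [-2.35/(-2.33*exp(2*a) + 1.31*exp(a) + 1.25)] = (3.0785 - 10.951*exp(a))*exp(a)/(-2.33*exp(2*a) + 1.31*exp(a) + 1.25)^2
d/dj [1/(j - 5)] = -1/(j - 5)^2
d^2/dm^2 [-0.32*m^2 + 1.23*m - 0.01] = -0.640000000000000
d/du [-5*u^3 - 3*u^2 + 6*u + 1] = -15*u^2 - 6*u + 6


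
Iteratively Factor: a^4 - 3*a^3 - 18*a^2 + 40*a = (a - 5)*(a^3 + 2*a^2 - 8*a) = a*(a - 5)*(a^2 + 2*a - 8) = a*(a - 5)*(a - 2)*(a + 4)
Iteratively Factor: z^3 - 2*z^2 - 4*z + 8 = (z + 2)*(z^2 - 4*z + 4) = (z - 2)*(z + 2)*(z - 2)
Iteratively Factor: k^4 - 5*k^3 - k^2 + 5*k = (k + 1)*(k^3 - 6*k^2 + 5*k) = (k - 1)*(k + 1)*(k^2 - 5*k) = k*(k - 1)*(k + 1)*(k - 5)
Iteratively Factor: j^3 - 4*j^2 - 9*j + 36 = (j + 3)*(j^2 - 7*j + 12) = (j - 4)*(j + 3)*(j - 3)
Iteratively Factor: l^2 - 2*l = (l)*(l - 2)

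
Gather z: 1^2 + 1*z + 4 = z + 5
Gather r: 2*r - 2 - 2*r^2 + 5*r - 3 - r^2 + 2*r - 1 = -3*r^2 + 9*r - 6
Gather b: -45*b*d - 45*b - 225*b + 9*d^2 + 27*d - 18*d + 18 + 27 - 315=b*(-45*d - 270) + 9*d^2 + 9*d - 270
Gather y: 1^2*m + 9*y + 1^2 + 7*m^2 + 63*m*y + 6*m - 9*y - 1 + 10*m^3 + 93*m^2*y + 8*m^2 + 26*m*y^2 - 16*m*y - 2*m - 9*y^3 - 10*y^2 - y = 10*m^3 + 15*m^2 + 5*m - 9*y^3 + y^2*(26*m - 10) + y*(93*m^2 + 47*m - 1)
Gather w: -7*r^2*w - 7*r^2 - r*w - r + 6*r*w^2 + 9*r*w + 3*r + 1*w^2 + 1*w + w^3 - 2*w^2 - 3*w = -7*r^2 + 2*r + w^3 + w^2*(6*r - 1) + w*(-7*r^2 + 8*r - 2)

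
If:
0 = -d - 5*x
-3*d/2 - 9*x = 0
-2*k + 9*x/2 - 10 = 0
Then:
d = 0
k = -5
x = 0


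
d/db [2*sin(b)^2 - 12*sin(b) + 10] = 4*(sin(b) - 3)*cos(b)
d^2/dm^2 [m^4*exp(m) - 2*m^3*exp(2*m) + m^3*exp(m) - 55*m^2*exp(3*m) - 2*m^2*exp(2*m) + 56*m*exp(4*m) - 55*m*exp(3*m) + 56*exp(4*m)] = (m^4 - 8*m^3*exp(m) + 9*m^3 - 495*m^2*exp(2*m) - 32*m^2*exp(m) + 18*m^2 + 896*m*exp(3*m) - 1155*m*exp(2*m) - 28*m*exp(m) + 6*m + 1344*exp(3*m) - 440*exp(2*m) - 4*exp(m))*exp(m)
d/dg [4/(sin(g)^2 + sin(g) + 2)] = -4*(2*sin(g) + 1)*cos(g)/(sin(g)^2 + sin(g) + 2)^2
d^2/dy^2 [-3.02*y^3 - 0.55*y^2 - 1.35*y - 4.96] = -18.12*y - 1.1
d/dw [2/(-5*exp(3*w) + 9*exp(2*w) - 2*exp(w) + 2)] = (30*exp(2*w) - 36*exp(w) + 4)*exp(w)/(5*exp(3*w) - 9*exp(2*w) + 2*exp(w) - 2)^2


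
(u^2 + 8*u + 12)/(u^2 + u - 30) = (u + 2)/(u - 5)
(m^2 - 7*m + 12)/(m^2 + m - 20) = (m - 3)/(m + 5)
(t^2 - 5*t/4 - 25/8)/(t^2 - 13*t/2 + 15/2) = (8*t^2 - 10*t - 25)/(4*(2*t^2 - 13*t + 15))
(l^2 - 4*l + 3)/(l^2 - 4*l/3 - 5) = 3*(l - 1)/(3*l + 5)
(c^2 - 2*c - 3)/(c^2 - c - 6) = (c + 1)/(c + 2)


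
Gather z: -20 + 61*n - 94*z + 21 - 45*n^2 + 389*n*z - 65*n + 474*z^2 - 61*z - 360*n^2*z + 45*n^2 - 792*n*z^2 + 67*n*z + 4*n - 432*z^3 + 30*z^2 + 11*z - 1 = -432*z^3 + z^2*(504 - 792*n) + z*(-360*n^2 + 456*n - 144)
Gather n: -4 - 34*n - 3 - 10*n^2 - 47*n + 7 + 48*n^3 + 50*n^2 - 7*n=48*n^3 + 40*n^2 - 88*n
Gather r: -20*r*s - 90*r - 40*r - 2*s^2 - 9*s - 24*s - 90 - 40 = r*(-20*s - 130) - 2*s^2 - 33*s - 130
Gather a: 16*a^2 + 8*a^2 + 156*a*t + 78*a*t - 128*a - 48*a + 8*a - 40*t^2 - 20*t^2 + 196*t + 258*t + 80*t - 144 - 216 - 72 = 24*a^2 + a*(234*t - 168) - 60*t^2 + 534*t - 432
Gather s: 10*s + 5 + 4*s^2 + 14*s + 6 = 4*s^2 + 24*s + 11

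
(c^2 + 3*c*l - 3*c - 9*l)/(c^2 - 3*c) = (c + 3*l)/c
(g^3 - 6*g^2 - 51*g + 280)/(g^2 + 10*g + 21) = (g^2 - 13*g + 40)/(g + 3)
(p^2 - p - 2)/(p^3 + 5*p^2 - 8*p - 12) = 1/(p + 6)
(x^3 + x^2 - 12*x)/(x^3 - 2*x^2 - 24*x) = (x - 3)/(x - 6)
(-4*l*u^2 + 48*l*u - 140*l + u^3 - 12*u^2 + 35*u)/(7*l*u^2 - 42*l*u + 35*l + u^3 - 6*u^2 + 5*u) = (-4*l*u + 28*l + u^2 - 7*u)/(7*l*u - 7*l + u^2 - u)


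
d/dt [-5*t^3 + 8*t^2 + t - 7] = -15*t^2 + 16*t + 1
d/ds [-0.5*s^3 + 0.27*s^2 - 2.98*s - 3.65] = -1.5*s^2 + 0.54*s - 2.98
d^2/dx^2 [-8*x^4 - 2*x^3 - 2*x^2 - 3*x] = -96*x^2 - 12*x - 4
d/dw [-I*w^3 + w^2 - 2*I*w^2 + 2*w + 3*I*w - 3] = -3*I*w^2 + w*(2 - 4*I) + 2 + 3*I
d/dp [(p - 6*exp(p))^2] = -2*(p - 6*exp(p))*(6*exp(p) - 1)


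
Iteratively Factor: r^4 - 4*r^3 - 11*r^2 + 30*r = (r - 5)*(r^3 + r^2 - 6*r) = r*(r - 5)*(r^2 + r - 6) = r*(r - 5)*(r - 2)*(r + 3)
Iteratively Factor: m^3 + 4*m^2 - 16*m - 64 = (m + 4)*(m^2 - 16) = (m - 4)*(m + 4)*(m + 4)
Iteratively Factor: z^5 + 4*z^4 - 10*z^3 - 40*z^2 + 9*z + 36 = (z + 4)*(z^4 - 10*z^2 + 9) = (z + 1)*(z + 4)*(z^3 - z^2 - 9*z + 9) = (z - 1)*(z + 1)*(z + 4)*(z^2 - 9) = (z - 3)*(z - 1)*(z + 1)*(z + 4)*(z + 3)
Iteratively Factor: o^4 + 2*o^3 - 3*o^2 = (o - 1)*(o^3 + 3*o^2) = (o - 1)*(o + 3)*(o^2) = o*(o - 1)*(o + 3)*(o)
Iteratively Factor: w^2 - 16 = (w + 4)*(w - 4)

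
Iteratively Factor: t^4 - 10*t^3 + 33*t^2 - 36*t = (t - 4)*(t^3 - 6*t^2 + 9*t) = t*(t - 4)*(t^2 - 6*t + 9) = t*(t - 4)*(t - 3)*(t - 3)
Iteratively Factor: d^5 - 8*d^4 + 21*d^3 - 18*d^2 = (d - 3)*(d^4 - 5*d^3 + 6*d^2) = (d - 3)^2*(d^3 - 2*d^2) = (d - 3)^2*(d - 2)*(d^2) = d*(d - 3)^2*(d - 2)*(d)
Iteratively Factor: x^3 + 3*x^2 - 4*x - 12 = (x + 2)*(x^2 + x - 6) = (x - 2)*(x + 2)*(x + 3)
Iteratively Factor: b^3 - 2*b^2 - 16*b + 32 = (b - 4)*(b^2 + 2*b - 8) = (b - 4)*(b - 2)*(b + 4)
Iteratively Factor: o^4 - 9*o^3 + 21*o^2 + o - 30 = (o + 1)*(o^3 - 10*o^2 + 31*o - 30) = (o - 5)*(o + 1)*(o^2 - 5*o + 6) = (o - 5)*(o - 2)*(o + 1)*(o - 3)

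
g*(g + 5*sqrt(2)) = g^2 + 5*sqrt(2)*g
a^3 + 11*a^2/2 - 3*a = a*(a - 1/2)*(a + 6)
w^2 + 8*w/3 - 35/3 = (w - 7/3)*(w + 5)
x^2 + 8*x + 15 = (x + 3)*(x + 5)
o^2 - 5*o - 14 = (o - 7)*(o + 2)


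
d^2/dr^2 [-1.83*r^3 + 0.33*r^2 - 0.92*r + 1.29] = 0.66 - 10.98*r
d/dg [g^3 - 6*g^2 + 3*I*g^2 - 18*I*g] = 3*g^2 + 6*g*(-2 + I) - 18*I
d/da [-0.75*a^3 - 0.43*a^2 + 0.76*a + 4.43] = -2.25*a^2 - 0.86*a + 0.76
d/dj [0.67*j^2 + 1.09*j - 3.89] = 1.34*j + 1.09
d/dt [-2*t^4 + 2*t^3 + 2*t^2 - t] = -8*t^3 + 6*t^2 + 4*t - 1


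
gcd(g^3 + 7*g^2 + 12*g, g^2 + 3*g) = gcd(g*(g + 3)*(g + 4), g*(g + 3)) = g^2 + 3*g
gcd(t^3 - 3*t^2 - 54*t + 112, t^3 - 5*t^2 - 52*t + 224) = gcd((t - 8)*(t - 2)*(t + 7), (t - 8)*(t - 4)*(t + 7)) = t^2 - t - 56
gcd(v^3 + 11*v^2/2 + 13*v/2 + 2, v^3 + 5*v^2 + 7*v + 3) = v + 1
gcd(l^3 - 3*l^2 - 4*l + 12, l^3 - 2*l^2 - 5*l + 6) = l^2 - l - 6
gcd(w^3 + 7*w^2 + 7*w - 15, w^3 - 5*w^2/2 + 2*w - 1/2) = w - 1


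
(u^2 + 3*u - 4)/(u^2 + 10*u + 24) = (u - 1)/(u + 6)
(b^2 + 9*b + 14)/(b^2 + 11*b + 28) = (b + 2)/(b + 4)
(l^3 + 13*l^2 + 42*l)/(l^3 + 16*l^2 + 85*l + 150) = l*(l + 7)/(l^2 + 10*l + 25)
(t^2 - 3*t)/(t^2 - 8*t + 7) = t*(t - 3)/(t^2 - 8*t + 7)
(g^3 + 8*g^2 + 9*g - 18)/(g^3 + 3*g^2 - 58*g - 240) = (g^2 + 2*g - 3)/(g^2 - 3*g - 40)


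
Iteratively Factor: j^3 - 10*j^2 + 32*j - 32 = (j - 4)*(j^2 - 6*j + 8) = (j - 4)*(j - 2)*(j - 4)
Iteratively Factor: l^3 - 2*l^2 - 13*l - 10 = (l - 5)*(l^2 + 3*l + 2) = (l - 5)*(l + 1)*(l + 2)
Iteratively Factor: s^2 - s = (s)*(s - 1)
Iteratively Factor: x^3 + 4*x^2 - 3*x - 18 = (x + 3)*(x^2 + x - 6) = (x + 3)^2*(x - 2)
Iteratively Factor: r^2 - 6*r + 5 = (r - 5)*(r - 1)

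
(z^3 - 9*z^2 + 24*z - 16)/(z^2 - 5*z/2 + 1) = 2*(z^3 - 9*z^2 + 24*z - 16)/(2*z^2 - 5*z + 2)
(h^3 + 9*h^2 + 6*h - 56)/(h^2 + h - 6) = (h^2 + 11*h + 28)/(h + 3)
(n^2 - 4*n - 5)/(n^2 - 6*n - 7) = (n - 5)/(n - 7)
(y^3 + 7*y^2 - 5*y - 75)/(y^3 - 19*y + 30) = (y + 5)/(y - 2)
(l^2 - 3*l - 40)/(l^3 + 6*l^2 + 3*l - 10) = (l - 8)/(l^2 + l - 2)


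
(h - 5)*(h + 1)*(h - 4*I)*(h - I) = h^4 - 4*h^3 - 5*I*h^3 - 9*h^2 + 20*I*h^2 + 16*h + 25*I*h + 20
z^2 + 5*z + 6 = (z + 2)*(z + 3)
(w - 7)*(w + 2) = w^2 - 5*w - 14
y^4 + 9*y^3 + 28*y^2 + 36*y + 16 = (y + 1)*(y + 2)^2*(y + 4)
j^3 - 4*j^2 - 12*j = j*(j - 6)*(j + 2)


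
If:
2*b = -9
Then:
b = -9/2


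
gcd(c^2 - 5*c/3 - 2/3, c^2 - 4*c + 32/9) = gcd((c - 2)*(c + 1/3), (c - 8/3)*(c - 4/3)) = 1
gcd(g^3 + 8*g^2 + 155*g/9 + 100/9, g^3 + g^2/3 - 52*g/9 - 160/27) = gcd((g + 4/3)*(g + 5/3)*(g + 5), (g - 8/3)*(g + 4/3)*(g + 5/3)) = g^2 + 3*g + 20/9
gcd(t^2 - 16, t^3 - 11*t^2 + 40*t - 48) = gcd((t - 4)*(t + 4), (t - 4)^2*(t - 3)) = t - 4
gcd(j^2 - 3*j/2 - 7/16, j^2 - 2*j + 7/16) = j - 7/4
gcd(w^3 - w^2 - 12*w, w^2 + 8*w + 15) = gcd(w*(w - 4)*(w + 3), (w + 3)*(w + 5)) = w + 3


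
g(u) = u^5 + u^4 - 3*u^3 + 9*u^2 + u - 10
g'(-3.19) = 239.91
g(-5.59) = -3692.20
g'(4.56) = 2437.08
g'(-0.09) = -0.70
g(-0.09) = -10.01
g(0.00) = -10.00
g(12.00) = 265682.00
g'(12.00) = 109513.00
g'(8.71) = 30894.92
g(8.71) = 54583.72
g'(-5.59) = 3802.66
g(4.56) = 2301.24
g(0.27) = -9.13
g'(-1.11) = -27.95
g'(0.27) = 5.31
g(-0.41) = -8.67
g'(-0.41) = -8.03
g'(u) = 5*u^4 + 4*u^3 - 9*u^2 + 18*u + 1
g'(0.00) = 1.00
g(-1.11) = 3.91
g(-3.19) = -51.00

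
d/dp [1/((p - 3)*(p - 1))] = 2*(2 - p)/(p^4 - 8*p^3 + 22*p^2 - 24*p + 9)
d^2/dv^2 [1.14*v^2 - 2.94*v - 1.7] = 2.28000000000000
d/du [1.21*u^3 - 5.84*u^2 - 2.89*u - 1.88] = 3.63*u^2 - 11.68*u - 2.89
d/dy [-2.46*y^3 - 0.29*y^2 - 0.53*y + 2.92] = -7.38*y^2 - 0.58*y - 0.53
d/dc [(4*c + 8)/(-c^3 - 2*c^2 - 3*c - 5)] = 4*(2*c^3 + 8*c^2 + 8*c + 1)/(c^6 + 4*c^5 + 10*c^4 + 22*c^3 + 29*c^2 + 30*c + 25)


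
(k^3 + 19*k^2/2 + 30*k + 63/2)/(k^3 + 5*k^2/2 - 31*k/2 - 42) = (k + 3)/(k - 4)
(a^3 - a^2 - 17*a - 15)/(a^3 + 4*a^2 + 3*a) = (a - 5)/a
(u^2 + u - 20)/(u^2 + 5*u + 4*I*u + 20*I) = (u - 4)/(u + 4*I)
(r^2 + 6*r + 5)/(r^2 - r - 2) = (r + 5)/(r - 2)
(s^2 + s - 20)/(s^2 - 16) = (s + 5)/(s + 4)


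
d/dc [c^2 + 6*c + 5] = 2*c + 6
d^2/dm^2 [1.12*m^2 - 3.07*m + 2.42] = 2.24000000000000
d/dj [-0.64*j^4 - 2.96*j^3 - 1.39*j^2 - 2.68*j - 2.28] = -2.56*j^3 - 8.88*j^2 - 2.78*j - 2.68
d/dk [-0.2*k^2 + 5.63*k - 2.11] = 5.63 - 0.4*k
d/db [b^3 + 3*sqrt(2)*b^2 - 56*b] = 3*b^2 + 6*sqrt(2)*b - 56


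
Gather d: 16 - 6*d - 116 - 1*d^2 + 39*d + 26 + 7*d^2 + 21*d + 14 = 6*d^2 + 54*d - 60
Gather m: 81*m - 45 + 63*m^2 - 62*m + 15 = 63*m^2 + 19*m - 30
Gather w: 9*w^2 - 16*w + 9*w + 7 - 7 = 9*w^2 - 7*w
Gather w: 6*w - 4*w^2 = -4*w^2 + 6*w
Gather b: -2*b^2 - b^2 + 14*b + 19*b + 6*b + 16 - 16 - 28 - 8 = -3*b^2 + 39*b - 36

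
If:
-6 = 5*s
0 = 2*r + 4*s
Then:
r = 12/5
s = -6/5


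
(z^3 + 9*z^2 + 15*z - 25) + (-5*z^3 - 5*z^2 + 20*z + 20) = -4*z^3 + 4*z^2 + 35*z - 5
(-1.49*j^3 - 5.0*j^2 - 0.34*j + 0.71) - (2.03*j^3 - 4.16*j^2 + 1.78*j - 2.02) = -3.52*j^3 - 0.84*j^2 - 2.12*j + 2.73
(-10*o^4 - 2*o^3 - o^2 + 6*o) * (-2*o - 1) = 20*o^5 + 14*o^4 + 4*o^3 - 11*o^2 - 6*o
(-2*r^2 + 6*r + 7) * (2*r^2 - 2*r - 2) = -4*r^4 + 16*r^3 + 6*r^2 - 26*r - 14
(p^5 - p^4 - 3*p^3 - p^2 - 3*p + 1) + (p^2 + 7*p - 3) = p^5 - p^4 - 3*p^3 + 4*p - 2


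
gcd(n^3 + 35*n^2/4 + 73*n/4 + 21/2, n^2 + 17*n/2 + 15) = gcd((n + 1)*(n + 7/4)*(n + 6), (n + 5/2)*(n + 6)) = n + 6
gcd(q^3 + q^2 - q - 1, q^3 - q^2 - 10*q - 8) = q + 1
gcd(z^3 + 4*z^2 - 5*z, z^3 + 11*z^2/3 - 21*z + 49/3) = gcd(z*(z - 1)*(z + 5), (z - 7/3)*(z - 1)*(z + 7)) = z - 1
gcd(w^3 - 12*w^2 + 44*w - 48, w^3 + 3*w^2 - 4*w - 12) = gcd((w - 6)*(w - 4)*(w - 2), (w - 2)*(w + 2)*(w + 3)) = w - 2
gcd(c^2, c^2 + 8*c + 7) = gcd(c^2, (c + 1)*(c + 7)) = 1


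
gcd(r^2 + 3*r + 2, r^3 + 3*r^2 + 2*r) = r^2 + 3*r + 2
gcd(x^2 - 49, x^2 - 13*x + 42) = x - 7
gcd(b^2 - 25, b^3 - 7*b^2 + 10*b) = b - 5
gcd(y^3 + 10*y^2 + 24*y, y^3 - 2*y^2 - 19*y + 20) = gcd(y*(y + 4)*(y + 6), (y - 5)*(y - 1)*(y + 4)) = y + 4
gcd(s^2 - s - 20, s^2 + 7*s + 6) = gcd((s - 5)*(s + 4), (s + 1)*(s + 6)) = 1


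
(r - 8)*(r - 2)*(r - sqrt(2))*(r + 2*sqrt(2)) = r^4 - 10*r^3 + sqrt(2)*r^3 - 10*sqrt(2)*r^2 + 12*r^2 + 16*sqrt(2)*r + 40*r - 64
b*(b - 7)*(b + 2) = b^3 - 5*b^2 - 14*b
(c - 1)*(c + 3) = c^2 + 2*c - 3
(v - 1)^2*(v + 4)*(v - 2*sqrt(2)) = v^4 - 2*sqrt(2)*v^3 + 2*v^3 - 7*v^2 - 4*sqrt(2)*v^2 + 4*v + 14*sqrt(2)*v - 8*sqrt(2)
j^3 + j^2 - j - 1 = (j - 1)*(j + 1)^2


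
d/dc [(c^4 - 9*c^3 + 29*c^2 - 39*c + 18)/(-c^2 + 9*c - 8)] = 2*(-c^3 + 16*c^2 - 64*c + 75)/(c^2 - 16*c + 64)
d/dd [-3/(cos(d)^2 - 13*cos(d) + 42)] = 3*(13 - 2*cos(d))*sin(d)/(cos(d)^2 - 13*cos(d) + 42)^2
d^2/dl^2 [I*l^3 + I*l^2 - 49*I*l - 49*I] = I*(6*l + 2)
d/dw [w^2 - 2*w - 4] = 2*w - 2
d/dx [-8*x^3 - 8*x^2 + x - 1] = -24*x^2 - 16*x + 1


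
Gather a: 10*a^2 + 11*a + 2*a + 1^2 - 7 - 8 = 10*a^2 + 13*a - 14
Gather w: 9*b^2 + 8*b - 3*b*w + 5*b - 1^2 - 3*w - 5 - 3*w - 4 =9*b^2 + 13*b + w*(-3*b - 6) - 10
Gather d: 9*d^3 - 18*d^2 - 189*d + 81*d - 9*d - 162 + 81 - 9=9*d^3 - 18*d^2 - 117*d - 90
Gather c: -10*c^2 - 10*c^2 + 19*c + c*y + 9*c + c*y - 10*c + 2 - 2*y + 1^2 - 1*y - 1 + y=-20*c^2 + c*(2*y + 18) - 2*y + 2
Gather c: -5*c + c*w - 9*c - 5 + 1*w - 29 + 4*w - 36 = c*(w - 14) + 5*w - 70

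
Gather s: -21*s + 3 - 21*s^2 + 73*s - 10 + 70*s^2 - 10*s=49*s^2 + 42*s - 7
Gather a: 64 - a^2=64 - a^2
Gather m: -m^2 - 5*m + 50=-m^2 - 5*m + 50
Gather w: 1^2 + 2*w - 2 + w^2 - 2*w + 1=w^2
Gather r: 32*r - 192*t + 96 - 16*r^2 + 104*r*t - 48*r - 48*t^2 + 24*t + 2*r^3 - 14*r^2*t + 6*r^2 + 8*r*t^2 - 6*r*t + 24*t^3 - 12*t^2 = 2*r^3 + r^2*(-14*t - 10) + r*(8*t^2 + 98*t - 16) + 24*t^3 - 60*t^2 - 168*t + 96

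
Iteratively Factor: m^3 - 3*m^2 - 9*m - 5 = (m - 5)*(m^2 + 2*m + 1) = (m - 5)*(m + 1)*(m + 1)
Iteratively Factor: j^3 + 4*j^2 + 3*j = (j + 1)*(j^2 + 3*j) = j*(j + 1)*(j + 3)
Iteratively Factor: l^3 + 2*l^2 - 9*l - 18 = (l - 3)*(l^2 + 5*l + 6) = (l - 3)*(l + 2)*(l + 3)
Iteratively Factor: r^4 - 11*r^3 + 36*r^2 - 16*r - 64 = (r - 4)*(r^3 - 7*r^2 + 8*r + 16) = (r - 4)^2*(r^2 - 3*r - 4) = (r - 4)^2*(r + 1)*(r - 4)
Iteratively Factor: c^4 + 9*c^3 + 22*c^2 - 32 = (c + 4)*(c^3 + 5*c^2 + 2*c - 8) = (c + 4)^2*(c^2 + c - 2) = (c - 1)*(c + 4)^2*(c + 2)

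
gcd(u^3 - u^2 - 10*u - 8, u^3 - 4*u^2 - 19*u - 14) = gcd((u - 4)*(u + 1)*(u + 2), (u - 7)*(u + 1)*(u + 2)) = u^2 + 3*u + 2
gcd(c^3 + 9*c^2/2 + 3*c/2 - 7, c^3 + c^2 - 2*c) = c^2 + c - 2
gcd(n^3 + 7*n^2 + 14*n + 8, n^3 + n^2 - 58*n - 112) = n + 2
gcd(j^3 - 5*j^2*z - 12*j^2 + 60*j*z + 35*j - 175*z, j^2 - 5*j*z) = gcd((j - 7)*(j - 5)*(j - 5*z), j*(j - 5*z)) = -j + 5*z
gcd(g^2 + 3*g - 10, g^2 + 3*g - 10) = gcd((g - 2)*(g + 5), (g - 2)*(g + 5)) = g^2 + 3*g - 10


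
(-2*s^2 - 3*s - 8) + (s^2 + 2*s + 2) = -s^2 - s - 6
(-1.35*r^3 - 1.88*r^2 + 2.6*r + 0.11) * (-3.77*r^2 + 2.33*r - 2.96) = 5.0895*r^5 + 3.9421*r^4 - 10.1864*r^3 + 11.2081*r^2 - 7.4397*r - 0.3256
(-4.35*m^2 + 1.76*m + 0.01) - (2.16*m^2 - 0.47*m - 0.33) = -6.51*m^2 + 2.23*m + 0.34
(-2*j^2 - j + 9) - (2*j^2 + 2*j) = -4*j^2 - 3*j + 9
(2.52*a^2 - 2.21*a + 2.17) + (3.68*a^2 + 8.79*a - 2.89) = 6.2*a^2 + 6.58*a - 0.72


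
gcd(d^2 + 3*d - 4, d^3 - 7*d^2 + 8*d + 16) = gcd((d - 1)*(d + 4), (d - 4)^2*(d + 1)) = 1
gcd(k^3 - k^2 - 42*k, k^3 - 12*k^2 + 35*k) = k^2 - 7*k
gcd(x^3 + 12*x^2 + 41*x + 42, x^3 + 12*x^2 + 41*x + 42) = x^3 + 12*x^2 + 41*x + 42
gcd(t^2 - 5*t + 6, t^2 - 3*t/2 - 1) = t - 2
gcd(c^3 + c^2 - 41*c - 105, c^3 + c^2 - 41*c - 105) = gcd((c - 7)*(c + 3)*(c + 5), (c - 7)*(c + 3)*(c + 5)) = c^3 + c^2 - 41*c - 105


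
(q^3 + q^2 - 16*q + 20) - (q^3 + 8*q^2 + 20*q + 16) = -7*q^2 - 36*q + 4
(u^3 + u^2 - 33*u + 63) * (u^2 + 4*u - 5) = u^5 + 5*u^4 - 34*u^3 - 74*u^2 + 417*u - 315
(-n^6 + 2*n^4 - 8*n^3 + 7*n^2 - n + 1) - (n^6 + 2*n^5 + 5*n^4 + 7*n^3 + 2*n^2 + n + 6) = -2*n^6 - 2*n^5 - 3*n^4 - 15*n^3 + 5*n^2 - 2*n - 5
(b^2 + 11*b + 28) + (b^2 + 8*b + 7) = 2*b^2 + 19*b + 35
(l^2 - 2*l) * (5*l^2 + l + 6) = 5*l^4 - 9*l^3 + 4*l^2 - 12*l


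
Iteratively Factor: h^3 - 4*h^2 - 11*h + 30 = (h - 5)*(h^2 + h - 6) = (h - 5)*(h + 3)*(h - 2)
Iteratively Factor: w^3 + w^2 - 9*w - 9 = (w + 3)*(w^2 - 2*w - 3) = (w - 3)*(w + 3)*(w + 1)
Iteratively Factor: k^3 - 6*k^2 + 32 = (k + 2)*(k^2 - 8*k + 16) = (k - 4)*(k + 2)*(k - 4)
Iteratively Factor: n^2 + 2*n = (n + 2)*(n)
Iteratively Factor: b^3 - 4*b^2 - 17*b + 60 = (b + 4)*(b^2 - 8*b + 15) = (b - 5)*(b + 4)*(b - 3)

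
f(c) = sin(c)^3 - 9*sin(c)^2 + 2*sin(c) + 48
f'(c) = 3*sin(c)^2*cos(c) - 18*sin(c)*cos(c) + 2*cos(c)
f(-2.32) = 41.32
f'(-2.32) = -11.43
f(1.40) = 42.19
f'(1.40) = -2.18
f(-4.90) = 42.23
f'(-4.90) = -2.39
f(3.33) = 47.30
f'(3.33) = -5.38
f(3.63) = 44.98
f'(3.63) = -9.81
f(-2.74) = 45.78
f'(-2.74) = -8.74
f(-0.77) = 41.91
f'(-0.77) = 11.48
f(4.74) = 36.01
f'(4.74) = 0.63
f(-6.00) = 47.88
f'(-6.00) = -2.68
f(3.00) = 48.11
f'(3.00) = 0.48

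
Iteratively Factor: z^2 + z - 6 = (z + 3)*(z - 2)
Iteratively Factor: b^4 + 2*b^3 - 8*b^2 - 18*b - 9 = (b + 3)*(b^3 - b^2 - 5*b - 3) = (b + 1)*(b + 3)*(b^2 - 2*b - 3) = (b + 1)^2*(b + 3)*(b - 3)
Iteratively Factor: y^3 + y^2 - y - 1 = (y + 1)*(y^2 - 1) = (y - 1)*(y + 1)*(y + 1)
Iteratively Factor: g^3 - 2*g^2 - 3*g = (g)*(g^2 - 2*g - 3) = g*(g + 1)*(g - 3)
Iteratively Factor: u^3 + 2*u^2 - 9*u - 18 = (u - 3)*(u^2 + 5*u + 6) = (u - 3)*(u + 2)*(u + 3)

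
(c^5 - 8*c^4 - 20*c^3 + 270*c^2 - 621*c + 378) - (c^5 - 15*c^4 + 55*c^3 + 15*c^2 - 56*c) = 7*c^4 - 75*c^3 + 255*c^2 - 565*c + 378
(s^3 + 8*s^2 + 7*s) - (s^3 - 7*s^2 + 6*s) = 15*s^2 + s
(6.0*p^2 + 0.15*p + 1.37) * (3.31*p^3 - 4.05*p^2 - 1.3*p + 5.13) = 19.86*p^5 - 23.8035*p^4 - 3.8728*p^3 + 25.0365*p^2 - 1.0115*p + 7.0281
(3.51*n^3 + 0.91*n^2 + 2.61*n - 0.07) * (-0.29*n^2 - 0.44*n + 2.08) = -1.0179*n^5 - 1.8083*n^4 + 6.1435*n^3 + 0.7647*n^2 + 5.4596*n - 0.1456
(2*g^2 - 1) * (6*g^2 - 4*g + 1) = 12*g^4 - 8*g^3 - 4*g^2 + 4*g - 1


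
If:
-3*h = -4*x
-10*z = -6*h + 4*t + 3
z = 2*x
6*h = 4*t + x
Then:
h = -4/19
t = -21/76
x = -3/19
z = -6/19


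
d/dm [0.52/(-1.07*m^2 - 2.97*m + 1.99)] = (1.1128*m + 1.5444)/(1.07*m^2 + 2.97*m - 1.99)^2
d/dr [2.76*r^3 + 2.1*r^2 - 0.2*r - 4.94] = 8.28*r^2 + 4.2*r - 0.2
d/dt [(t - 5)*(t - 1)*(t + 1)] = 3*t^2 - 10*t - 1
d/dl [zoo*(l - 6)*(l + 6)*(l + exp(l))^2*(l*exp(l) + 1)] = zoo*(l + exp(l))*((l - 6)*(l + 1)*(l + 6)*(l + exp(l))*exp(l) + (l - 6)*(l + 6)*(l*exp(l) + 1)*(exp(l) + 1) + (l - 6)*(l + exp(l))*(l*exp(l) + 1) + (l + 6)*(l + exp(l))*(l*exp(l) + 1))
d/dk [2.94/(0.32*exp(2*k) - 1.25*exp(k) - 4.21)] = (3.675 - 1.8816*exp(k))*exp(k)/(-0.32*exp(2*k) + 1.25*exp(k) + 4.21)^2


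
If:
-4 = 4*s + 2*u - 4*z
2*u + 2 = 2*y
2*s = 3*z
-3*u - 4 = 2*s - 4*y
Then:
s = -3/4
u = -3/2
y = -1/2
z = -1/2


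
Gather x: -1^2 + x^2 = x^2 - 1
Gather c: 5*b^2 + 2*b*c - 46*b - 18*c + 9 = 5*b^2 - 46*b + c*(2*b - 18) + 9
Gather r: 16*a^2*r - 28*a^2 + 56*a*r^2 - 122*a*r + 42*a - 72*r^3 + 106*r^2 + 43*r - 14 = -28*a^2 + 42*a - 72*r^3 + r^2*(56*a + 106) + r*(16*a^2 - 122*a + 43) - 14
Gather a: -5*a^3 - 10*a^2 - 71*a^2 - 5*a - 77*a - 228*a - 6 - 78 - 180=-5*a^3 - 81*a^2 - 310*a - 264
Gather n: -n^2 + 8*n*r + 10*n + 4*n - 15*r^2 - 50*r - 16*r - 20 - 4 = -n^2 + n*(8*r + 14) - 15*r^2 - 66*r - 24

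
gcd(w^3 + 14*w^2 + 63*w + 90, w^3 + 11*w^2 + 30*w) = w^2 + 11*w + 30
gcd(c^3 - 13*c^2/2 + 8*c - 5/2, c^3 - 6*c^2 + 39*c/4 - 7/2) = c - 1/2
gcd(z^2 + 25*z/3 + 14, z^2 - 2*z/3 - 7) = z + 7/3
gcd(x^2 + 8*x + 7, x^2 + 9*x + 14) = x + 7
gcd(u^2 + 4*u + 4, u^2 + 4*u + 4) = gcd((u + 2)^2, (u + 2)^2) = u^2 + 4*u + 4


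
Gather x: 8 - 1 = 7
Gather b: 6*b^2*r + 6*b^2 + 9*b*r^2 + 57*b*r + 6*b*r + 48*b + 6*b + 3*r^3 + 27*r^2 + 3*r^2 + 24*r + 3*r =b^2*(6*r + 6) + b*(9*r^2 + 63*r + 54) + 3*r^3 + 30*r^2 + 27*r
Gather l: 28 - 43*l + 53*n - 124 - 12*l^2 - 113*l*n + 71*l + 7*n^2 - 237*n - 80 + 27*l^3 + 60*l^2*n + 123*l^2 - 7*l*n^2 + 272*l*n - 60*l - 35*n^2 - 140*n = 27*l^3 + l^2*(60*n + 111) + l*(-7*n^2 + 159*n - 32) - 28*n^2 - 324*n - 176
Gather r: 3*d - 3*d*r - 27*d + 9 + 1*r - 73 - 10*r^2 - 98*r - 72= -24*d - 10*r^2 + r*(-3*d - 97) - 136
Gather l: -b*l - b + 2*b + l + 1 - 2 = b + l*(1 - b) - 1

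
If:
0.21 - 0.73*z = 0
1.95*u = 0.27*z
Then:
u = 0.04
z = 0.29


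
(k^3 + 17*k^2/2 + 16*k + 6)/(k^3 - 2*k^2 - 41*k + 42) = (k^2 + 5*k/2 + 1)/(k^2 - 8*k + 7)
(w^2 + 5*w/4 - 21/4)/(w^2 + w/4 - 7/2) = (w + 3)/(w + 2)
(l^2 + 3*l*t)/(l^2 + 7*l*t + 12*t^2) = l/(l + 4*t)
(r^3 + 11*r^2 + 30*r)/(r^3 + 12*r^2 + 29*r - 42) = r*(r + 5)/(r^2 + 6*r - 7)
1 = 1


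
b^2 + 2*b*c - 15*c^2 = (b - 3*c)*(b + 5*c)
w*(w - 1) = w^2 - w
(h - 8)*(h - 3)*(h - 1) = h^3 - 12*h^2 + 35*h - 24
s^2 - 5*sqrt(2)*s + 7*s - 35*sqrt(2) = (s + 7)*(s - 5*sqrt(2))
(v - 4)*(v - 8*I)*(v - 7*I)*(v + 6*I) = v^4 - 4*v^3 - 9*I*v^3 + 34*v^2 + 36*I*v^2 - 136*v - 336*I*v + 1344*I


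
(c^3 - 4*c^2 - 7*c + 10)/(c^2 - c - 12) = (-c^3 + 4*c^2 + 7*c - 10)/(-c^2 + c + 12)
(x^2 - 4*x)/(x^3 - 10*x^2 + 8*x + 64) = x/(x^2 - 6*x - 16)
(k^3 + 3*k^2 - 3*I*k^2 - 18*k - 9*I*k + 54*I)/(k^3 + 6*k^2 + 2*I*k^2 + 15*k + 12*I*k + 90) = (k - 3)/(k + 5*I)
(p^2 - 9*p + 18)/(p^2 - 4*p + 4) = (p^2 - 9*p + 18)/(p^2 - 4*p + 4)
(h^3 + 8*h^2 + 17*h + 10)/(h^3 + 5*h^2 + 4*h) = (h^2 + 7*h + 10)/(h*(h + 4))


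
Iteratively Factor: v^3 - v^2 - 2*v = (v + 1)*(v^2 - 2*v) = (v - 2)*(v + 1)*(v)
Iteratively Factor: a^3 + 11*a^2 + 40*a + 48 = (a + 3)*(a^2 + 8*a + 16) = (a + 3)*(a + 4)*(a + 4)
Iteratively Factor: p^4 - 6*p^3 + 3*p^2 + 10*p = (p + 1)*(p^3 - 7*p^2 + 10*p) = (p - 5)*(p + 1)*(p^2 - 2*p) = (p - 5)*(p - 2)*(p + 1)*(p)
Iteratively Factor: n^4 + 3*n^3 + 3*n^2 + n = (n + 1)*(n^3 + 2*n^2 + n) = (n + 1)^2*(n^2 + n) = (n + 1)^3*(n)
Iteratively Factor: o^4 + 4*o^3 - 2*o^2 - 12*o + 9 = (o - 1)*(o^3 + 5*o^2 + 3*o - 9) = (o - 1)^2*(o^2 + 6*o + 9) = (o - 1)^2*(o + 3)*(o + 3)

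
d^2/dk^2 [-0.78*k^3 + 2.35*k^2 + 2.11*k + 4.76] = 4.7 - 4.68*k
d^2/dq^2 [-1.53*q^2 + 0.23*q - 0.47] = -3.06000000000000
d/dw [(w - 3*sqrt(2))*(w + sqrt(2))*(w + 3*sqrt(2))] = 3*w^2 + 2*sqrt(2)*w - 18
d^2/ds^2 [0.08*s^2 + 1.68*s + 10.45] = 0.160000000000000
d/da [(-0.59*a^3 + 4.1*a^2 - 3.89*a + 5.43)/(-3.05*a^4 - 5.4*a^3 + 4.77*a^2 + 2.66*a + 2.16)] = (-1.7995*a^6 + 25.01*a^5 - 16.2678*a^4 + 21.0952*a^3 + 113.6041*a^2 - 34.0902*a - 22.8462)/(9.3025*a^8 + 32.94*a^7 + 0.0630000000000095*a^6 - 67.742*a^5 - 19.1511*a^4 + 2.0484*a^3 + 27.682*a^2 + 11.4912*a + 4.6656)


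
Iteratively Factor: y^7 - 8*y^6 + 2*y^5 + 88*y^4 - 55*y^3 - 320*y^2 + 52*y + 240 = (y - 1)*(y^6 - 7*y^5 - 5*y^4 + 83*y^3 + 28*y^2 - 292*y - 240) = (y - 3)*(y - 1)*(y^5 - 4*y^4 - 17*y^3 + 32*y^2 + 124*y + 80) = (y - 3)*(y - 1)*(y + 2)*(y^4 - 6*y^3 - 5*y^2 + 42*y + 40) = (y - 5)*(y - 3)*(y - 1)*(y + 2)*(y^3 - y^2 - 10*y - 8) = (y - 5)*(y - 3)*(y - 1)*(y + 2)^2*(y^2 - 3*y - 4) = (y - 5)*(y - 4)*(y - 3)*(y - 1)*(y + 2)^2*(y + 1)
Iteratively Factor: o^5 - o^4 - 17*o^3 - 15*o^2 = (o)*(o^4 - o^3 - 17*o^2 - 15*o) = o*(o + 1)*(o^3 - 2*o^2 - 15*o) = o^2*(o + 1)*(o^2 - 2*o - 15) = o^2*(o + 1)*(o + 3)*(o - 5)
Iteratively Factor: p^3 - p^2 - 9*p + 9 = (p - 3)*(p^2 + 2*p - 3) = (p - 3)*(p + 3)*(p - 1)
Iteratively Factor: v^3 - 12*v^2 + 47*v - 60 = (v - 3)*(v^2 - 9*v + 20) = (v - 4)*(v - 3)*(v - 5)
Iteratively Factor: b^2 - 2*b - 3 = (b - 3)*(b + 1)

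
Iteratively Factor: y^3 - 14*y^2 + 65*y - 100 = (y - 5)*(y^2 - 9*y + 20) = (y - 5)*(y - 4)*(y - 5)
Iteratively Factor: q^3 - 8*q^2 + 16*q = (q - 4)*(q^2 - 4*q) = (q - 4)^2*(q)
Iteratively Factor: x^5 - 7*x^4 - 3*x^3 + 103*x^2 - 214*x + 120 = (x - 2)*(x^4 - 5*x^3 - 13*x^2 + 77*x - 60) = (x - 5)*(x - 2)*(x^3 - 13*x + 12) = (x - 5)*(x - 2)*(x - 1)*(x^2 + x - 12) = (x - 5)*(x - 3)*(x - 2)*(x - 1)*(x + 4)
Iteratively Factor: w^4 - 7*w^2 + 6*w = (w - 1)*(w^3 + w^2 - 6*w) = (w - 2)*(w - 1)*(w^2 + 3*w) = w*(w - 2)*(w - 1)*(w + 3)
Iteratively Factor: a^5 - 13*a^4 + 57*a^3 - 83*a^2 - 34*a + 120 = (a - 4)*(a^4 - 9*a^3 + 21*a^2 + a - 30) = (a - 4)*(a + 1)*(a^3 - 10*a^2 + 31*a - 30) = (a - 5)*(a - 4)*(a + 1)*(a^2 - 5*a + 6) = (a - 5)*(a - 4)*(a - 3)*(a + 1)*(a - 2)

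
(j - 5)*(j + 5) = j^2 - 25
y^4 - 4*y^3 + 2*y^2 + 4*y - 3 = (y - 3)*(y - 1)^2*(y + 1)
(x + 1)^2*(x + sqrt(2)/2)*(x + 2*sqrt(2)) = x^4 + 2*x^3 + 5*sqrt(2)*x^3/2 + 3*x^2 + 5*sqrt(2)*x^2 + 5*sqrt(2)*x/2 + 4*x + 2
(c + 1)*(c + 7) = c^2 + 8*c + 7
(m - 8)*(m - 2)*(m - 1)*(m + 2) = m^4 - 9*m^3 + 4*m^2 + 36*m - 32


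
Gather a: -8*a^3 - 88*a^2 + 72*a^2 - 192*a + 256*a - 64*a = -8*a^3 - 16*a^2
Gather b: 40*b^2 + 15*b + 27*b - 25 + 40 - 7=40*b^2 + 42*b + 8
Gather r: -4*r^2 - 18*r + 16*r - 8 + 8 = -4*r^2 - 2*r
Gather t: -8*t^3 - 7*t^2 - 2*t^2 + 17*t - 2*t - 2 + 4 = -8*t^3 - 9*t^2 + 15*t + 2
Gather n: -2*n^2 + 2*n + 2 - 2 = -2*n^2 + 2*n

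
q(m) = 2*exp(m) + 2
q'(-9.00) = 0.00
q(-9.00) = 2.00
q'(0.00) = 2.00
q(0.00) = 4.00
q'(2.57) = 26.13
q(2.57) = 28.13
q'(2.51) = 24.61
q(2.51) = 26.61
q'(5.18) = 355.37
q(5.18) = 357.37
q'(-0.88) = 0.83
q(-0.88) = 2.83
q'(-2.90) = 0.11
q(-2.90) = 2.11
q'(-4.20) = 0.03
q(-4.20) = 2.03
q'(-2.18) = 0.23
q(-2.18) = 2.23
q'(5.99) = 798.83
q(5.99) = 800.83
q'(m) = 2*exp(m)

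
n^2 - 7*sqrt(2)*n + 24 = (n - 4*sqrt(2))*(n - 3*sqrt(2))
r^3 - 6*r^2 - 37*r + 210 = (r - 7)*(r - 5)*(r + 6)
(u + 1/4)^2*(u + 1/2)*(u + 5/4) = u^4 + 9*u^3/4 + 25*u^2/16 + 27*u/64 + 5/128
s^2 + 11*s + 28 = (s + 4)*(s + 7)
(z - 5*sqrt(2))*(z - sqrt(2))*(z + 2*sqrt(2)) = z^3 - 4*sqrt(2)*z^2 - 14*z + 20*sqrt(2)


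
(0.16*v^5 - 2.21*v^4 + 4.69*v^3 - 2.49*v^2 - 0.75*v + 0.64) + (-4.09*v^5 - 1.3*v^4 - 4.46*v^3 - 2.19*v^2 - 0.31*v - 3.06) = -3.93*v^5 - 3.51*v^4 + 0.23*v^3 - 4.68*v^2 - 1.06*v - 2.42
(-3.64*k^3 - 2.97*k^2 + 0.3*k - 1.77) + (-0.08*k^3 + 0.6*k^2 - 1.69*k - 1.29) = -3.72*k^3 - 2.37*k^2 - 1.39*k - 3.06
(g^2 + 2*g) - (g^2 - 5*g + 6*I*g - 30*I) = 7*g - 6*I*g + 30*I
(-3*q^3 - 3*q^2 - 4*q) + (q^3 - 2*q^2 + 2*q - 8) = -2*q^3 - 5*q^2 - 2*q - 8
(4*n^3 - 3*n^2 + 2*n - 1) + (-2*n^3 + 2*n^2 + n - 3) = 2*n^3 - n^2 + 3*n - 4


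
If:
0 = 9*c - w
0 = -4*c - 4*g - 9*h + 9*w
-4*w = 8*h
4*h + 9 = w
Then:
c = 1/3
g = 235/24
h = -3/2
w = 3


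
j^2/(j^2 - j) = j/(j - 1)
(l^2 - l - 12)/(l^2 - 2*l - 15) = (l - 4)/(l - 5)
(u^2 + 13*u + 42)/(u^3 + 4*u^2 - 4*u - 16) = (u^2 + 13*u + 42)/(u^3 + 4*u^2 - 4*u - 16)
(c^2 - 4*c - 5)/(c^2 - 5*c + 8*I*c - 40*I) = (c + 1)/(c + 8*I)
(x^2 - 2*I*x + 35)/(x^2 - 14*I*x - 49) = (x + 5*I)/(x - 7*I)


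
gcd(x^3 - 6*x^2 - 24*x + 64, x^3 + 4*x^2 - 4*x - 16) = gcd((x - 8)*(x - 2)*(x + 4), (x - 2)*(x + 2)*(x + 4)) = x^2 + 2*x - 8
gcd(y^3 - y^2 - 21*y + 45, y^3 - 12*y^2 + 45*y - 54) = y^2 - 6*y + 9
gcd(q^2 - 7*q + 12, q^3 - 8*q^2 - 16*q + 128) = q - 4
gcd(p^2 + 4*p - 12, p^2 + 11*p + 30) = p + 6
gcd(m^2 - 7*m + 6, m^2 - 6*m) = m - 6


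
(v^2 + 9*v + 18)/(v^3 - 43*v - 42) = (v + 3)/(v^2 - 6*v - 7)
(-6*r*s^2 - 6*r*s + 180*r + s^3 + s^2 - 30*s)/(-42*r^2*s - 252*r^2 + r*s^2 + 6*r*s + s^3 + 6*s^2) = (s - 5)/(7*r + s)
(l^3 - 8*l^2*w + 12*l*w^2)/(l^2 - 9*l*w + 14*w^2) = l*(-l + 6*w)/(-l + 7*w)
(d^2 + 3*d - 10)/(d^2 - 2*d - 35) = (d - 2)/(d - 7)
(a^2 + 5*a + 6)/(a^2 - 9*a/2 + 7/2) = 2*(a^2 + 5*a + 6)/(2*a^2 - 9*a + 7)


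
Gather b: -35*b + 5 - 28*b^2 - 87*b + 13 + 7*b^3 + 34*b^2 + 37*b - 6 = 7*b^3 + 6*b^2 - 85*b + 12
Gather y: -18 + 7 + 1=-10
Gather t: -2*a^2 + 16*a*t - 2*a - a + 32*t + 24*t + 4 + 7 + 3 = -2*a^2 - 3*a + t*(16*a + 56) + 14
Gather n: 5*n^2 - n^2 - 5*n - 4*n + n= 4*n^2 - 8*n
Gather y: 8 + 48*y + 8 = 48*y + 16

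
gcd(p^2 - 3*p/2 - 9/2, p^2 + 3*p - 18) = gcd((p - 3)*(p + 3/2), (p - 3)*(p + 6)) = p - 3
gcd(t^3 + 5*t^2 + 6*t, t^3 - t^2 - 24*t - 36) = t^2 + 5*t + 6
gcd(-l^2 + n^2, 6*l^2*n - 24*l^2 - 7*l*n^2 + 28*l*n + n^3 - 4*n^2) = l - n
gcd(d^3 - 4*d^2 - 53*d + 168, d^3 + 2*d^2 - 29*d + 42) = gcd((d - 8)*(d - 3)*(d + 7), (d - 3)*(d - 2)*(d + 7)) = d^2 + 4*d - 21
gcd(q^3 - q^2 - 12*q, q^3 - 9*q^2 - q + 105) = q + 3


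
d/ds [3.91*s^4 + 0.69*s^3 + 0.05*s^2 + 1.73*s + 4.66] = 15.64*s^3 + 2.07*s^2 + 0.1*s + 1.73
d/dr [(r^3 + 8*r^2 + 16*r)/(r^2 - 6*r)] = (r^2 - 12*r - 64)/(r^2 - 12*r + 36)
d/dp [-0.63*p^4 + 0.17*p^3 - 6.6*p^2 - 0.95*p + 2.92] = -2.52*p^3 + 0.51*p^2 - 13.2*p - 0.95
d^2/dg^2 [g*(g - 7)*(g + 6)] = 6*g - 2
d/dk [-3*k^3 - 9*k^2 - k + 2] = -9*k^2 - 18*k - 1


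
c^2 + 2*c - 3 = (c - 1)*(c + 3)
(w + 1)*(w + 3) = w^2 + 4*w + 3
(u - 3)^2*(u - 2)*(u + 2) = u^4 - 6*u^3 + 5*u^2 + 24*u - 36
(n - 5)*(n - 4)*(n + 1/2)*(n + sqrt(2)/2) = n^4 - 17*n^3/2 + sqrt(2)*n^3/2 - 17*sqrt(2)*n^2/4 + 31*n^2/2 + 10*n + 31*sqrt(2)*n/4 + 5*sqrt(2)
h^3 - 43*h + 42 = (h - 6)*(h - 1)*(h + 7)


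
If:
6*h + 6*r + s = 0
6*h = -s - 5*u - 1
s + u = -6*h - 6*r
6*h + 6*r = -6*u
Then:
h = -1/6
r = 1/6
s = 0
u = 0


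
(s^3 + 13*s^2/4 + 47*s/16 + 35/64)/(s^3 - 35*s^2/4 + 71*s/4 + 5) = (s^2 + 3*s + 35/16)/(s^2 - 9*s + 20)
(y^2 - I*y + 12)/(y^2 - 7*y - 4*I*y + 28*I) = (y + 3*I)/(y - 7)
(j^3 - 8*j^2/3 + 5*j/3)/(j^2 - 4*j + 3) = j*(3*j - 5)/(3*(j - 3))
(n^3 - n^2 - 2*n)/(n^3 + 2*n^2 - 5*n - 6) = n/(n + 3)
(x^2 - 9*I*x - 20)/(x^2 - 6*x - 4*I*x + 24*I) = (x - 5*I)/(x - 6)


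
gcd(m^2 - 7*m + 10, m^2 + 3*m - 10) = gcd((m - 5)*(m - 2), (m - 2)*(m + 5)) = m - 2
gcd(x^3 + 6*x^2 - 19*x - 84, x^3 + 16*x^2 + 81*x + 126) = x^2 + 10*x + 21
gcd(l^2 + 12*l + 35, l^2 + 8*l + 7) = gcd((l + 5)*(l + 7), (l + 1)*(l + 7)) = l + 7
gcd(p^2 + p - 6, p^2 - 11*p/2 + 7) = p - 2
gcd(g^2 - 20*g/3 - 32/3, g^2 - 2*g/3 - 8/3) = g + 4/3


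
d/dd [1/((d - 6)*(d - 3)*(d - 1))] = (-(d - 6)*(d - 3) - (d - 6)*(d - 1) - (d - 3)*(d - 1))/((d - 6)^2*(d - 3)^2*(d - 1)^2)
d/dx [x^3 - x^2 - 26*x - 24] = 3*x^2 - 2*x - 26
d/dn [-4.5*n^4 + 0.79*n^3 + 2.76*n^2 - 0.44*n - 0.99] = -18.0*n^3 + 2.37*n^2 + 5.52*n - 0.44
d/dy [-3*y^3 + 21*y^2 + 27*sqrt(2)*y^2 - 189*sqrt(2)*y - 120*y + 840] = -9*y^2 + 42*y + 54*sqrt(2)*y - 189*sqrt(2) - 120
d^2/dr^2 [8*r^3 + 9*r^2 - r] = 48*r + 18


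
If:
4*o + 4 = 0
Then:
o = -1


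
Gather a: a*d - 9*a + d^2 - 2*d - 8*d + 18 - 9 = a*(d - 9) + d^2 - 10*d + 9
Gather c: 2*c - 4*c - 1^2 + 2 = 1 - 2*c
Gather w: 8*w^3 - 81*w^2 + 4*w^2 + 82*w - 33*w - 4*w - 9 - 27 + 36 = 8*w^3 - 77*w^2 + 45*w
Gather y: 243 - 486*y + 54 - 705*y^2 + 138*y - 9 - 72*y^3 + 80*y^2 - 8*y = -72*y^3 - 625*y^2 - 356*y + 288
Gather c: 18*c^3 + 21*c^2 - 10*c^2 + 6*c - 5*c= 18*c^3 + 11*c^2 + c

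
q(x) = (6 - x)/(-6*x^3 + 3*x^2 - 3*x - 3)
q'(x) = (6 - x)*(18*x^2 - 6*x + 3)/(-6*x^3 + 3*x^2 - 3*x - 3)^2 - 1/(-6*x^3 + 3*x^2 - 3*x - 3) = (2*x^3 - x^2 + x - (x - 6)*(6*x^2 - 2*x + 1) + 1)/(3*(2*x^3 - x^2 + x + 1)^2)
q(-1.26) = 0.41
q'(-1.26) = 0.87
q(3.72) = -0.01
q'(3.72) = 0.01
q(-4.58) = 0.02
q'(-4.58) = 0.01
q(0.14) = -1.73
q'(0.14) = 1.59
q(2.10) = -0.08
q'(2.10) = 0.12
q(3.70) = -0.01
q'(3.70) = 0.01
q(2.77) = -0.03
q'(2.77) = 0.04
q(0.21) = -1.63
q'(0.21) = 1.44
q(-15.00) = 0.00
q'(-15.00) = 0.00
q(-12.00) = 0.00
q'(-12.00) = 0.00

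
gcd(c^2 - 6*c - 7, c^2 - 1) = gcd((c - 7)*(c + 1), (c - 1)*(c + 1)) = c + 1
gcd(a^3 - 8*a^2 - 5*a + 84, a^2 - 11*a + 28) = a^2 - 11*a + 28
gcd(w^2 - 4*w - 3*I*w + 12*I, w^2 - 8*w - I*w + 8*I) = 1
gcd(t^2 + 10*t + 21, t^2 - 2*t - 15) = t + 3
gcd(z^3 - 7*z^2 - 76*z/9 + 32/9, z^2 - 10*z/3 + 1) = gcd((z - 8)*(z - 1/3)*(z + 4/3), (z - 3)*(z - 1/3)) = z - 1/3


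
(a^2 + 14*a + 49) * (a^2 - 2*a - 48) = a^4 + 12*a^3 - 27*a^2 - 770*a - 2352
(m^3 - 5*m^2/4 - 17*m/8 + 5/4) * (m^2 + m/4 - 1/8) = m^5 - m^4 - 41*m^3/16 + 7*m^2/8 + 37*m/64 - 5/32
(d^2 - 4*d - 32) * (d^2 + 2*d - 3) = d^4 - 2*d^3 - 43*d^2 - 52*d + 96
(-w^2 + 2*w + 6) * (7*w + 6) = -7*w^3 + 8*w^2 + 54*w + 36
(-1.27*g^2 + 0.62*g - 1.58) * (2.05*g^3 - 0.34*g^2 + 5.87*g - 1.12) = -2.6035*g^5 + 1.7028*g^4 - 10.9047*g^3 + 5.599*g^2 - 9.969*g + 1.7696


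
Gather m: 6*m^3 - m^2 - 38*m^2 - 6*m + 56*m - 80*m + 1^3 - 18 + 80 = 6*m^3 - 39*m^2 - 30*m + 63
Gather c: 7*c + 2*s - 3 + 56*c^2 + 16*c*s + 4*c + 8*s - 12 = 56*c^2 + c*(16*s + 11) + 10*s - 15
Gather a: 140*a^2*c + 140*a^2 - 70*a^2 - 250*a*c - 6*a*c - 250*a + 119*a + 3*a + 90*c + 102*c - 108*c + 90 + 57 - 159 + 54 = a^2*(140*c + 70) + a*(-256*c - 128) + 84*c + 42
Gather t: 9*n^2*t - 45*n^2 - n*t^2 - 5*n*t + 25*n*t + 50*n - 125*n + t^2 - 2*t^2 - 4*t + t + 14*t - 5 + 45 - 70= -45*n^2 - 75*n + t^2*(-n - 1) + t*(9*n^2 + 20*n + 11) - 30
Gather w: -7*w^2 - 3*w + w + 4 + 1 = -7*w^2 - 2*w + 5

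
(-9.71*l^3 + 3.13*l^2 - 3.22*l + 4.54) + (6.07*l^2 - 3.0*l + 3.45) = -9.71*l^3 + 9.2*l^2 - 6.22*l + 7.99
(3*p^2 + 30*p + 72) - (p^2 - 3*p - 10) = 2*p^2 + 33*p + 82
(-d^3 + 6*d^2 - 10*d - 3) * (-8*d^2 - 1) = 8*d^5 - 48*d^4 + 81*d^3 + 18*d^2 + 10*d + 3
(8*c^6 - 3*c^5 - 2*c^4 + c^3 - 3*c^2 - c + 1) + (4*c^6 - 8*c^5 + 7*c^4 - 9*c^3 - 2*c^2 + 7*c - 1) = 12*c^6 - 11*c^5 + 5*c^4 - 8*c^3 - 5*c^2 + 6*c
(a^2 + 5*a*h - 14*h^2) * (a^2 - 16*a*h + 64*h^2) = a^4 - 11*a^3*h - 30*a^2*h^2 + 544*a*h^3 - 896*h^4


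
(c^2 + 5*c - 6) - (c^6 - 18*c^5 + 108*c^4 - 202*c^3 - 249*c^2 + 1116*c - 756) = -c^6 + 18*c^5 - 108*c^4 + 202*c^3 + 250*c^2 - 1111*c + 750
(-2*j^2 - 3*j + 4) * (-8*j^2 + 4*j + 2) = 16*j^4 + 16*j^3 - 48*j^2 + 10*j + 8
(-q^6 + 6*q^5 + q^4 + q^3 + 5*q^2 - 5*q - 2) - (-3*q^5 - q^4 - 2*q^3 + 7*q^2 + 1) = -q^6 + 9*q^5 + 2*q^4 + 3*q^3 - 2*q^2 - 5*q - 3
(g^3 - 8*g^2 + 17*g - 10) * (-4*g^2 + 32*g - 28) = -4*g^5 + 64*g^4 - 352*g^3 + 808*g^2 - 796*g + 280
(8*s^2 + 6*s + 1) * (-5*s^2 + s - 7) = -40*s^4 - 22*s^3 - 55*s^2 - 41*s - 7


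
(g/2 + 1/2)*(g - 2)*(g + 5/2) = g^3/2 + 3*g^2/4 - 9*g/4 - 5/2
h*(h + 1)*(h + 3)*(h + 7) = h^4 + 11*h^3 + 31*h^2 + 21*h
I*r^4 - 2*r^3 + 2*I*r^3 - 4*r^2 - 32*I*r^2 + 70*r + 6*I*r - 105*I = (r - 5)*(r + 7)*(r + 3*I)*(I*r + 1)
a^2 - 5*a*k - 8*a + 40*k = (a - 8)*(a - 5*k)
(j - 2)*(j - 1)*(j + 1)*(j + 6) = j^4 + 4*j^3 - 13*j^2 - 4*j + 12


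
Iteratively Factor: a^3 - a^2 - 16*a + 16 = (a + 4)*(a^2 - 5*a + 4) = (a - 4)*(a + 4)*(a - 1)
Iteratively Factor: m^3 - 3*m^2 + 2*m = (m - 1)*(m^2 - 2*m) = m*(m - 1)*(m - 2)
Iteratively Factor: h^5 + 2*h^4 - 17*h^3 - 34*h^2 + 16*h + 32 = (h + 2)*(h^4 - 17*h^2 + 16) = (h + 1)*(h + 2)*(h^3 - h^2 - 16*h + 16) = (h - 4)*(h + 1)*(h + 2)*(h^2 + 3*h - 4) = (h - 4)*(h - 1)*(h + 1)*(h + 2)*(h + 4)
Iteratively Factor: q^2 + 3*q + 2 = (q + 1)*(q + 2)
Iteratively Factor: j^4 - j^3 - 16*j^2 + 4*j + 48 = (j + 3)*(j^3 - 4*j^2 - 4*j + 16) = (j + 2)*(j + 3)*(j^2 - 6*j + 8) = (j - 4)*(j + 2)*(j + 3)*(j - 2)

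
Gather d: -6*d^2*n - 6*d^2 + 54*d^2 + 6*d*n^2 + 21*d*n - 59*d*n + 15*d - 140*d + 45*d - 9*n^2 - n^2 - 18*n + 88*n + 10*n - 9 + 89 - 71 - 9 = d^2*(48 - 6*n) + d*(6*n^2 - 38*n - 80) - 10*n^2 + 80*n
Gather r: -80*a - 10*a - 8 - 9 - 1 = -90*a - 18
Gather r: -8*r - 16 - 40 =-8*r - 56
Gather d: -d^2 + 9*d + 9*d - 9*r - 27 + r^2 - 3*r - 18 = -d^2 + 18*d + r^2 - 12*r - 45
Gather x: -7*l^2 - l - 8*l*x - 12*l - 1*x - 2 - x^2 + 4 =-7*l^2 - 13*l - x^2 + x*(-8*l - 1) + 2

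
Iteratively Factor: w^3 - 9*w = (w)*(w^2 - 9) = w*(w + 3)*(w - 3)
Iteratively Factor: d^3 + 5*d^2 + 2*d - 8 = (d - 1)*(d^2 + 6*d + 8) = (d - 1)*(d + 2)*(d + 4)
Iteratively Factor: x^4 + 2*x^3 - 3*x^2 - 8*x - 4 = (x + 1)*(x^3 + x^2 - 4*x - 4) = (x + 1)*(x + 2)*(x^2 - x - 2) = (x + 1)^2*(x + 2)*(x - 2)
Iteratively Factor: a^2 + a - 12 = (a + 4)*(a - 3)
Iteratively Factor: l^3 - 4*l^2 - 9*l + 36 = (l + 3)*(l^2 - 7*l + 12) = (l - 4)*(l + 3)*(l - 3)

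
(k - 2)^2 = k^2 - 4*k + 4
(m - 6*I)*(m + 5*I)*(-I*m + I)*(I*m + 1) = m^4 - m^3 - 2*I*m^3 + 29*m^2 + 2*I*m^2 - 29*m - 30*I*m + 30*I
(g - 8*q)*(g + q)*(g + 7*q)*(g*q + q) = g^4*q + g^3*q - 57*g^2*q^3 - 56*g*q^4 - 57*g*q^3 - 56*q^4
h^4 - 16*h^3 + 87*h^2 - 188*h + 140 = (h - 7)*(h - 5)*(h - 2)^2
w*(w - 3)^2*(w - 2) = w^4 - 8*w^3 + 21*w^2 - 18*w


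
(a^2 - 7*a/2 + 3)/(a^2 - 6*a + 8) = (a - 3/2)/(a - 4)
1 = 1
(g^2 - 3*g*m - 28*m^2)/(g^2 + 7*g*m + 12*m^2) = (g - 7*m)/(g + 3*m)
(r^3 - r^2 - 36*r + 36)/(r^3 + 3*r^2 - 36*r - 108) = (r - 1)/(r + 3)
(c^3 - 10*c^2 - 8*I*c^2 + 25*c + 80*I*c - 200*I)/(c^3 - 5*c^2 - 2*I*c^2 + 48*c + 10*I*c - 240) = (c - 5)/(c + 6*I)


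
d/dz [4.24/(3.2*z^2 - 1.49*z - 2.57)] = (6.3176 - 27.136*z)/(-3.2*z^2 + 1.49*z + 2.57)^2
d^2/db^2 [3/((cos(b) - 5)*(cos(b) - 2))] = 3*(-4*sin(b)^4 + 11*sin(b)^2 - 385*cos(b)/4 + 21*cos(3*b)/4 + 71)/((cos(b) - 5)^3*(cos(b) - 2)^3)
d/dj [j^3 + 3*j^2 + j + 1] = 3*j^2 + 6*j + 1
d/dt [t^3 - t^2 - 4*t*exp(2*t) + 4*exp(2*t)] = 3*t^2 - 8*t*exp(2*t) - 2*t + 4*exp(2*t)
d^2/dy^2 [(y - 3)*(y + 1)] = 2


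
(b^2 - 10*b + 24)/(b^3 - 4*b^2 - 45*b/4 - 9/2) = 4*(b - 4)/(4*b^2 + 8*b + 3)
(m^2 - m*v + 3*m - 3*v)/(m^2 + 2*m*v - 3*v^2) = (m + 3)/(m + 3*v)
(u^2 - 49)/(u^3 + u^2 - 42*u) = (u - 7)/(u*(u - 6))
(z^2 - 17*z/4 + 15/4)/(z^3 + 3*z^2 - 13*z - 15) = (z - 5/4)/(z^2 + 6*z + 5)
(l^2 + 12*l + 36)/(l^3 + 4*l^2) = (l^2 + 12*l + 36)/(l^2*(l + 4))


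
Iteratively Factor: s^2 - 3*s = (s)*(s - 3)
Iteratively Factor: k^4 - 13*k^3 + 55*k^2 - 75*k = (k - 5)*(k^3 - 8*k^2 + 15*k) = (k - 5)*(k - 3)*(k^2 - 5*k) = (k - 5)^2*(k - 3)*(k)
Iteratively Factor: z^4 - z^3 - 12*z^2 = (z - 4)*(z^3 + 3*z^2) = z*(z - 4)*(z^2 + 3*z) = z*(z - 4)*(z + 3)*(z)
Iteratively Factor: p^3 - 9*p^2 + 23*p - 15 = (p - 3)*(p^2 - 6*p + 5) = (p - 5)*(p - 3)*(p - 1)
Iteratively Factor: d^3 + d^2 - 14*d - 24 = (d + 2)*(d^2 - d - 12) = (d + 2)*(d + 3)*(d - 4)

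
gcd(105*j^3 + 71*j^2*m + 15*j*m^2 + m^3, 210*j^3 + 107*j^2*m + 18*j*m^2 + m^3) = 35*j^2 + 12*j*m + m^2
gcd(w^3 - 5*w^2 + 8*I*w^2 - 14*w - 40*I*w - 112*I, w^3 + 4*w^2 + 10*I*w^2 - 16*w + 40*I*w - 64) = w + 8*I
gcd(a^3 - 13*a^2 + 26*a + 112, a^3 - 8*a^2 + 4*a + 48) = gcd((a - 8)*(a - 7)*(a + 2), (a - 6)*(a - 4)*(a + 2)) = a + 2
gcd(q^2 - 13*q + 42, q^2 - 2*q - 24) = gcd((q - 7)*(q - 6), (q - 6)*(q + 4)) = q - 6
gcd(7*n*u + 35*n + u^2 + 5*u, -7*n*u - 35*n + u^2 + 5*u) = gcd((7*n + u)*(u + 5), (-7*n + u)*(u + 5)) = u + 5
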